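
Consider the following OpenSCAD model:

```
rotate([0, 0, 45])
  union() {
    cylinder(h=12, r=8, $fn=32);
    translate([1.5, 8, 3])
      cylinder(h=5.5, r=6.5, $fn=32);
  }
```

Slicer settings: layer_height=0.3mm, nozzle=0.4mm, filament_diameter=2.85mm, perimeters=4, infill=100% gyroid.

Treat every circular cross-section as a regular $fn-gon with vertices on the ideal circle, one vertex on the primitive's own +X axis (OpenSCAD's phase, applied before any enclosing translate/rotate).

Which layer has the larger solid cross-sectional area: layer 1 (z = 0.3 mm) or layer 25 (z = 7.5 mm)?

layer 25 (z = 7.5 mm)

Layer 1 (z = 0.3): the r=8 cylinder contributes a regular 32-gon of circumradius 8 (area = (32/2)·8.000²·sin(360°/32) = 199.77 mm²); the cylinder at (1.5, 8) is absent (z outside [3, 8.5]); Merging all regions: only the r=8 cylinder is present, so the union is just that shape — area = 199.77 mm²; (whole slice rotated 45° about Z — lengths, areas and connectivity unchanged). So its area = 199.77 mm². Layer 25 (z = 7.5): the r=8 cylinder contributes a regular 32-gon of circumradius 8 (area = (32/2)·8.000²·sin(360°/32) = 199.77 mm²); the cylinder at (1.5, 8): section is a regular 32-gon, circumradius r=6.5 (area = (32/2)·6.500²·sin(360°/32) = 131.88 mm²); Taking the union: the regions partially overlap — summed areas 331.65 mm² minus the doubly-counted overlap 52.43 mm² gives 279.22 mm² — area = 279.22 mm²; (whole slice rotated 45° about Z — lengths, areas and connectivity unchanged). So its area = 279.22 mm². Layer 25 is larger (279.22 vs 199.77 mm²).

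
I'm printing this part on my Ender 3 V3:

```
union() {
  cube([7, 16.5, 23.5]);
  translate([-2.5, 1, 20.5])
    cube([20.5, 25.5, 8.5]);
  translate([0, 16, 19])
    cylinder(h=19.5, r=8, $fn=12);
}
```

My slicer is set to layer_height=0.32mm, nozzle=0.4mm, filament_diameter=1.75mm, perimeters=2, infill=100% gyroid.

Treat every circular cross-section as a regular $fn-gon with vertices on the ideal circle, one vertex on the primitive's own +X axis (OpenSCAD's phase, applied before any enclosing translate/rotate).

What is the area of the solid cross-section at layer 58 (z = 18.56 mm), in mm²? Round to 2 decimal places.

At z = 18.56 mm: the cube is present — its section is the full 7×16.5 rectangle (area 115.50 mm²); the cube at (-2.5, 1) is absent (z outside [20.5, 29]); the cylinder at (0, 16) is not intersected at this z (z outside [19, 38.5]); Combining (union): only the 7×16.5 cube is present, so the union is just that shape — area = 115.50 mm². Overall, the cross-section is a single solid region. Net area = 115.50 mm².

115.50 mm²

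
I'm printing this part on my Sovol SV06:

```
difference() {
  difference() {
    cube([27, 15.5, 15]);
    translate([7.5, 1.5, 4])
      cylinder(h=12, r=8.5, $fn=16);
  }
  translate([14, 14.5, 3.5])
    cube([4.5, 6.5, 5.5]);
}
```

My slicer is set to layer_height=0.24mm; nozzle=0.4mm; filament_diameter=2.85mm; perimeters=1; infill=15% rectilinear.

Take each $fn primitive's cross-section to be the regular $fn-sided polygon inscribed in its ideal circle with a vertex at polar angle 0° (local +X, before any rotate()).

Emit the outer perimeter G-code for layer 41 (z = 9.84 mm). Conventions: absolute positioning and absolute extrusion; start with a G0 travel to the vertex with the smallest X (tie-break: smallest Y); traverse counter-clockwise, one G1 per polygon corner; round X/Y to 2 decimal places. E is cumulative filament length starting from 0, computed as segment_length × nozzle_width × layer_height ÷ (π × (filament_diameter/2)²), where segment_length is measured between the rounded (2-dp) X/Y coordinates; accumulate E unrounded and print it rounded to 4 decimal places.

G0 X0.00 Y5.28 Z9.84
G1 X1.49 Y7.51 E0.0404
G1 X4.25 Y9.35 E0.0903
G1 X7.50 Y10.00 E0.1402
G1 X10.75 Y9.35 E0.1900
G1 X13.51 Y7.51 E0.2399
G1 X15.35 Y4.75 E0.2899
G1 X16.00 Y1.50 E0.3397
G1 X15.70 Y0.00 E0.3628
G1 X27.00 Y0.00 E0.5328
G1 X27.00 Y15.50 E0.7661
G1 X0.00 Y15.50 E1.1724
G1 X0.00 Y5.28 E1.3262

At z = 9.84 mm: the cube (footprint 27×15.5) is included at this height; the r=8.5 cylinder at (7.5, 1.5) contributes a regular 16-gon of circumradius 8.5; After the difference (first − rest): starting from the 27×15.5 cube, the r=8.5 cylinder at (7.5, 1.5) partially overlaps it — only the 132.08 mm² overlap (of its 221.19 mm²) is removed, clipping the outline — 1 connected region; the cube at (14, 14.5) does not reach this height (z outside [3.5, 9]); After the difference (first − rest): none of the subtracted shapes is present at this height, so that combined region is unchanged — 1 connected region. The outline is a single polygon with 12 vertices. Extrusion per mm of travel: 0.4 × 0.24 / (π × 1.425²) = 0.015048. Accumulating E over each segment gives final E = 1.3262.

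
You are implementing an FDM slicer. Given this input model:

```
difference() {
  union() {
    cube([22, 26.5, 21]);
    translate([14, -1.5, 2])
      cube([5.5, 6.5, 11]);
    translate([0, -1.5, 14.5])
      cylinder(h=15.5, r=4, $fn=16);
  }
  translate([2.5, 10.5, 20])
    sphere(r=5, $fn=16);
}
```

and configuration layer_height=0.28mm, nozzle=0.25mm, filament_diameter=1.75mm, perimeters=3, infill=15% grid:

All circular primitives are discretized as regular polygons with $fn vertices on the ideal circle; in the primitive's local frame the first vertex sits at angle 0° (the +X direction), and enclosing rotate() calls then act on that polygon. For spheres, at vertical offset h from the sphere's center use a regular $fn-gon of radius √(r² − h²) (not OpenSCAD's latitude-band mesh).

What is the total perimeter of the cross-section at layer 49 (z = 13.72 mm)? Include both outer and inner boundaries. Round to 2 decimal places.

97.00 mm

At z = 13.72 mm: the cube (footprint 22×26.5) is included at this height (perimeter 97.00 mm); the cube at (14, -1.5) does not reach this height (z outside [2, 13]); the cylinder at (0, -1.5) is not intersected at this z (z outside [14.5, 30]); Merging all regions: only the 22×26.5 cube is present, so the union is just that shape — boundary = 97.00 mm; the sphere at (2.5, 10.5) is absent (|z−center|=6.280 > r=5); Taking the first minus the rest: none of the subtracted shapes is present at this height, so the result so far is unchanged — boundary = 97.00 mm. Overall, the cross-section is a single solid region. Total boundary length (outer) = 97.00 mm.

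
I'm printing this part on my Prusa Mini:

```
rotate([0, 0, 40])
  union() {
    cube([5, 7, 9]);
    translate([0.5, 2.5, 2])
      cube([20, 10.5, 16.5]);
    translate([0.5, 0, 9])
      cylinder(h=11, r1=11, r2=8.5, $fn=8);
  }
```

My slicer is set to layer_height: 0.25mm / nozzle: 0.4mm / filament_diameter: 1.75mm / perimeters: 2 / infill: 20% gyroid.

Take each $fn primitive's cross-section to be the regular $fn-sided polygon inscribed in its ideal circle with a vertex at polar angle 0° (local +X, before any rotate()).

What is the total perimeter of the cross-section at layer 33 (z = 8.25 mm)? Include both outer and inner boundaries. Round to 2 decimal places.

At z = 8.25 mm: the 5×7 cube contributes its full rectangle (perimeter 24.00 mm); the 20×10.5 cube at (0.5, 2.5) contributes its full rectangle (perimeter 61.00 mm); the cone at (0.5, 0) is absent (z outside [9, 20]); Merging all regions: the regions partially overlap (shared area 20.25 mm²), so the edge portions inside another operand are dropped and the merged outline is re-measured after clipping — boundary = 67.00 mm; (whole slice rotated 40° about Z — lengths, areas and connectivity unchanged). Overall, the cross-section is a single solid region. Total boundary length (outer) = 67.00 mm.

67.00 mm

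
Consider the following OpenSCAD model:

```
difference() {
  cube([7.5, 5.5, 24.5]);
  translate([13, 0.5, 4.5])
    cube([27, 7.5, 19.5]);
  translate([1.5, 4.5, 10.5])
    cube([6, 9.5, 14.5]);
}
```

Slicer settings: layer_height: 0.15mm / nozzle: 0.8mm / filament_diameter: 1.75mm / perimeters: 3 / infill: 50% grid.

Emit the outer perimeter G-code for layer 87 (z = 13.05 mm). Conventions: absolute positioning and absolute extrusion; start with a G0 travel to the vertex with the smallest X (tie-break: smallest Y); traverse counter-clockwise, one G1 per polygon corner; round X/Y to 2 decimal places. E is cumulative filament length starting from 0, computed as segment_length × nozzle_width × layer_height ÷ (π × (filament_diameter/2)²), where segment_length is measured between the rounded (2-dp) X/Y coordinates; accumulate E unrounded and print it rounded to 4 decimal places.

G0 X0.00 Y0.00 Z13.05
G1 X7.50 Y0.00 E0.3742
G1 X7.50 Y4.50 E0.5987
G1 X1.50 Y4.50 E0.8980
G1 X1.50 Y5.50 E0.9479
G1 X0.00 Y5.50 E1.0227
G1 X0.00 Y0.00 E1.2971

At z = 13.05 mm: the 7.5×5.5 cube contributes its full rectangle; the 27×7.5 cube at (13, 0.5) contributes its full rectangle; the cube at (1.5, 4.5) (footprint 6×9.5) is included at this height; Taking the first minus the rest: starting from the 7.5×5.5 cube, the 27×7.5 cube at (13, 0.5) misses the remaining region (no effect); the 6×9.5 cube at (1.5, 4.5) partially overlaps it — only the 6.00 mm² overlap (of its 57.00 mm²) is removed, clipping the outline — 1 connected region. The outline is a single polygon with 6 vertices. Extrusion per mm of travel: 0.8 × 0.15 / (π × 0.875²) = 0.049890. Accumulating E over each segment gives final E = 1.2971.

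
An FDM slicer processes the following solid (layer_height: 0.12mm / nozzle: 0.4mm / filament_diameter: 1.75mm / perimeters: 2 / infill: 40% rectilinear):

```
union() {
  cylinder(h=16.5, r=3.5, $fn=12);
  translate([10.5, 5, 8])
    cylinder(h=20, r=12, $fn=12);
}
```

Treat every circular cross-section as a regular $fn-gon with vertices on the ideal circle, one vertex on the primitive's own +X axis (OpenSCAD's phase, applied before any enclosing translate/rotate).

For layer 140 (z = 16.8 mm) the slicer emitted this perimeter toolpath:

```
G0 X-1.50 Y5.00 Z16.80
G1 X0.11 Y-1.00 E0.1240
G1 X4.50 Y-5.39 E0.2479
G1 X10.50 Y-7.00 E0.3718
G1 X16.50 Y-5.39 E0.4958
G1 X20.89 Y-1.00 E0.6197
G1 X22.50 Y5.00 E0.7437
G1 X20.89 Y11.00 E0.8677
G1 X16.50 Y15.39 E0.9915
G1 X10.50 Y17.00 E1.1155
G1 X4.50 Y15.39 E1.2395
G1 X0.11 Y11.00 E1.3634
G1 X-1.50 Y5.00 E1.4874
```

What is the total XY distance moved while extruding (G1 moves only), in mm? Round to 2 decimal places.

74.53 mm

Sum the Euclidean lengths of each G1 segment: total = 74.53 mm.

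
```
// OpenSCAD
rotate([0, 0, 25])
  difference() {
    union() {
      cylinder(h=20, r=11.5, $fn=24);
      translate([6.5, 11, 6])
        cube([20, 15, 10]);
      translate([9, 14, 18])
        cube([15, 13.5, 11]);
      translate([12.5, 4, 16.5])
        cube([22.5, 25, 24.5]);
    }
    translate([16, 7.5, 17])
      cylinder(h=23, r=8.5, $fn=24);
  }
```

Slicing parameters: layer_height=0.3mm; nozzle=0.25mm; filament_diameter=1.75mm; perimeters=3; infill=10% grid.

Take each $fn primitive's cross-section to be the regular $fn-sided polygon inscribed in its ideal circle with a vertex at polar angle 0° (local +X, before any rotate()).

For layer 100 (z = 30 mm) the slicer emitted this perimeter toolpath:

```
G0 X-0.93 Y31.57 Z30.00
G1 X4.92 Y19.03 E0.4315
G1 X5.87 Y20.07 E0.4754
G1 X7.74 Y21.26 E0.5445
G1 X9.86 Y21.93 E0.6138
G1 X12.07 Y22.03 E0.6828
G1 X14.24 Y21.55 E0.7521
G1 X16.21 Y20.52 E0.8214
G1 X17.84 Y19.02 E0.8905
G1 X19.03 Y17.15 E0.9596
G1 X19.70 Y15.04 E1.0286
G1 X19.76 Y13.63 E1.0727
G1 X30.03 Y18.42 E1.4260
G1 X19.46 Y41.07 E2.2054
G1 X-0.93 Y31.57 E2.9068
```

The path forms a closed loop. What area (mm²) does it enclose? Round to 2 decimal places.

436.70 mm²

Apply the shoelace formula to the sequence of (X, Y) vertices; enclosed area = 436.70 mm².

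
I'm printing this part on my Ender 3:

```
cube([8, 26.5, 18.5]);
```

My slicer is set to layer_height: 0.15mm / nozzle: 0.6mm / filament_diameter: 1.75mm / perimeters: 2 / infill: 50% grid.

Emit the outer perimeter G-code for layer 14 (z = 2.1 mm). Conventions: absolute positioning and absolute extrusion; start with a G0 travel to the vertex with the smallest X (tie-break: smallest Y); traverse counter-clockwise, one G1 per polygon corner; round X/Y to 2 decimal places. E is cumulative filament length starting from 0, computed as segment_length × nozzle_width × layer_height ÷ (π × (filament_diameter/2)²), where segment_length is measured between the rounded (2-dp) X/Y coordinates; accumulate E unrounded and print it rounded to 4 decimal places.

G0 X0.00 Y0.00 Z2.10
G1 X8.00 Y0.00 E0.2993
G1 X8.00 Y26.50 E1.2909
G1 X0.00 Y26.50 E1.5903
G1 X0.00 Y0.00 E2.5818

At z = 2.1 mm: the 8×26.5 cube contributes its full rectangle. The outline is a single polygon with 4 vertices. Extrusion per mm of travel: 0.6 × 0.15 / (π × 0.875²) = 0.037418. Accumulating E over each segment gives final E = 2.5818.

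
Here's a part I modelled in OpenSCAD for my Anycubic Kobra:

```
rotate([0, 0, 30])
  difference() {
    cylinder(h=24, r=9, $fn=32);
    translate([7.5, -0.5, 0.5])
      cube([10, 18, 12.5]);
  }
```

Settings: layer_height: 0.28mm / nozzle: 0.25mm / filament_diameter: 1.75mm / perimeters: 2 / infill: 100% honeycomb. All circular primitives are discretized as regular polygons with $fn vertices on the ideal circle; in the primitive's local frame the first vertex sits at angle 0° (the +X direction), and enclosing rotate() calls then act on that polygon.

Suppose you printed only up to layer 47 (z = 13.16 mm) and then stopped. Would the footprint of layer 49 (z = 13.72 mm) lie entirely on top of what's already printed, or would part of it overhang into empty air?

Compare the two slices. At z = 13.16: the r=9 cylinder gives a regular 32-gon of circumradius 9 (constant along its height) (area = (32/2)·9.000²·sin(360°/32) = 252.84 mm²); the cube at (7.5, -0.5) does not reach this height (z outside [0.5, 13]); After the difference (first − rest): none of the subtracted shapes is present at this height, so the r=9 cylinder is unchanged — area = 252.84 mm²; (whole slice rotated 30° about Z — lengths, areas and connectivity unchanged). At z = 13.72: the cylinder: section is a regular 32-gon, circumradius r=9 (area = (32/2)·9.000²·sin(360°/32) = 252.84 mm²); the cube at (7.5, -0.5) is not intersected at this z (z outside [0.5, 13]); Taking the first minus the rest: none of the subtracted shapes is present at this height, so the r=9 cylinder is unchanged — area = 252.84 mm²; (rotated 30° about Z; rotation is an isometry so areas/perimeters/island counts are preserved). Checking containment: the cross-section at z = 13.72 is a subset of the cross-section at z = 13.16.

entirely on top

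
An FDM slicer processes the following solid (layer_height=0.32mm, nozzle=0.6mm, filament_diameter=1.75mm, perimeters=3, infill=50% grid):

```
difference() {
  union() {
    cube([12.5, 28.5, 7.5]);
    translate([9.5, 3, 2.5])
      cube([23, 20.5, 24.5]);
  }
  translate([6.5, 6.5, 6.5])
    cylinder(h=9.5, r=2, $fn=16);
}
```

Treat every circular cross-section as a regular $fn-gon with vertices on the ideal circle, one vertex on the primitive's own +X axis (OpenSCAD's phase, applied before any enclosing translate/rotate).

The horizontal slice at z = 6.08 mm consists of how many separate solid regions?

At z = 6.08 mm: the cube is present — its section is the full 12.5×28.5 rectangle; the 23×20.5 cube at (9.5, 3) contributes its full rectangle; Merging all regions: the regions partially overlap (shared area 61.50 mm²), so overlapping operands fuse into one piece — 1 connected region; the cylinder at (6.5, 6.5) is not intersected at this z (z outside [6.5, 16]); Subtracting the remaining from the first: none of the subtracted shapes is present at this height, so that combined region is unchanged — 1 connected region. The result has 1 disconnected region.

1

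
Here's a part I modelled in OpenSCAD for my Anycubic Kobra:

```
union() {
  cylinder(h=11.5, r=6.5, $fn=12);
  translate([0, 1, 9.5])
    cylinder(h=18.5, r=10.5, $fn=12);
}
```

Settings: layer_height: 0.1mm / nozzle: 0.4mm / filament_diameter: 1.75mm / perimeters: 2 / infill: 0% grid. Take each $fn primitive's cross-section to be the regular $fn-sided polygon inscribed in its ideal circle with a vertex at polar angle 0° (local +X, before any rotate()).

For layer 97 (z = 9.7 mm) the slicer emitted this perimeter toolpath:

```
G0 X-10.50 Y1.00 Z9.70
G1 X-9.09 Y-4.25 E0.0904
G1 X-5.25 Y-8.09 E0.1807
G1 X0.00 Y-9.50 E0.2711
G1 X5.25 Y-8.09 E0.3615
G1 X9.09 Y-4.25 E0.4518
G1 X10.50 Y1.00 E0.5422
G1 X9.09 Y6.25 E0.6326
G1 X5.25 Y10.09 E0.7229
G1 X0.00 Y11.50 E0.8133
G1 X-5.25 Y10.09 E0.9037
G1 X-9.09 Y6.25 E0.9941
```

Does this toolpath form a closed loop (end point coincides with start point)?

no

Start point (G0): (-10.50, 1.00). End point (last G1): the path does not return to the start — open.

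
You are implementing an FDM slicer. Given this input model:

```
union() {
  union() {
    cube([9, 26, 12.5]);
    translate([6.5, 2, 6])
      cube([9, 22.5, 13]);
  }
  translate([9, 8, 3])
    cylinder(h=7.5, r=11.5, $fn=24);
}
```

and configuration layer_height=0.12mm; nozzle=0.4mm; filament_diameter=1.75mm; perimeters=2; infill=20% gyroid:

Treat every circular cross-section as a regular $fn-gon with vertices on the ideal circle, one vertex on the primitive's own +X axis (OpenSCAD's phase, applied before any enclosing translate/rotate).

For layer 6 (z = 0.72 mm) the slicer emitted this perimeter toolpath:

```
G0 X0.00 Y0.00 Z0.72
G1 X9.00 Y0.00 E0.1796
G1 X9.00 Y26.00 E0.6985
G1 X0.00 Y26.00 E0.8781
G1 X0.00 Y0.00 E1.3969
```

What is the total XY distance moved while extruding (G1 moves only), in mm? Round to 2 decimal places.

70.00 mm

Sum the Euclidean lengths of each G1 segment: total = 70.00 mm.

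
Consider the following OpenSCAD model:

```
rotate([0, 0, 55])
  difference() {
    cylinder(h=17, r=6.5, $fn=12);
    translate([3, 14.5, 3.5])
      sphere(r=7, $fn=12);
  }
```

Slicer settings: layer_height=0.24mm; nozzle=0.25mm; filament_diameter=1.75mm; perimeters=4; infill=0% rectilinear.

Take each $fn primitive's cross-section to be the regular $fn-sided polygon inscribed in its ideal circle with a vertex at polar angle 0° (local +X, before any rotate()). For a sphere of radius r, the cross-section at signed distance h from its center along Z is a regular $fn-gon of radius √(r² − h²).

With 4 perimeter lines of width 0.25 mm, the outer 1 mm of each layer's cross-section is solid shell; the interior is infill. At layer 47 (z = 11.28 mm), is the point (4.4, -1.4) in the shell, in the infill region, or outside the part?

At z = 11.28 mm: the cylinder: section is a regular 12-gon, circumradius r=6.5; the sphere at (3, 14.5) is not intersected at this z (|z−center|=7.780 > r=7); Taking the first minus the rest: none of the subtracted shapes is present at this height, so the r=6.5 cylinder is unchanged — 1 connected region; (whole slice rotated 55° about Z — lengths, areas and connectivity unchanged). Overall, the cross-section is a single solid region. Undo the 55° rotation: the query point maps to (1.377, -4.407) in the un-rotated model frame. The nearest boundary edge runs (-0.00, -6.50)→(3.25, -5.63); distance from the point to it = 1.67 mm. The point is inside the cross-section and 1.67 mm from the nearest boundary — more than the 1 mm shell width (4 × 0.25), so it's in the infill interior.

infill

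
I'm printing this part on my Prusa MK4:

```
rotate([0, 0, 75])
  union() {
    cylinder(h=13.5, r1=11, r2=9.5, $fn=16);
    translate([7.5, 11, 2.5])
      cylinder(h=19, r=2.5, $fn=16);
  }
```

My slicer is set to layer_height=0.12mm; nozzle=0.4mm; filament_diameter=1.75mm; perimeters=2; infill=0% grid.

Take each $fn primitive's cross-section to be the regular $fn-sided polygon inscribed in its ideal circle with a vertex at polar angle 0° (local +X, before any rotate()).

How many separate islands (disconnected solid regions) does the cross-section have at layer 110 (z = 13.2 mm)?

At z = 13.2 mm: the cone: at t=0.978 of its height the radius interpolates to r₁+(r₂−r₁)t = 9.533, giving a regular 16-gon of that circumradius; the cylinder at (7.5, 11): section is a regular 16-gon, circumradius r=2.5; Taking the union: the 2 present regions are separate (no shared area or edge), so areas and boundary lengths simply add and each stays a separate island — 2 connected regions; (whole slice rotated 75° about Z — lengths, areas and connectivity unchanged). Overall, the cross-section has 2 separate islands. Island count = 2.

2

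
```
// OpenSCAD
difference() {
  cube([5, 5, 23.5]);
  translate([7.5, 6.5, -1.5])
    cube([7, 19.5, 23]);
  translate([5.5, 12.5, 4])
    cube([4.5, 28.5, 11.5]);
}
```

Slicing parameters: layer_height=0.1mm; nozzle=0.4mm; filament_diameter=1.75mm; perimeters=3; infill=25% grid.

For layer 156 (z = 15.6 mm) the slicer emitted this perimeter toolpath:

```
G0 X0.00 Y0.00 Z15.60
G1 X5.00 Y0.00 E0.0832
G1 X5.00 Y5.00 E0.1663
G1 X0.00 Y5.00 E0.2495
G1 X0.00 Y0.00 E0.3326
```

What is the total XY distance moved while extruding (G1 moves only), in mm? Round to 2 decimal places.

20.00 mm

Sum the Euclidean lengths of each G1 segment: total = 20.00 mm.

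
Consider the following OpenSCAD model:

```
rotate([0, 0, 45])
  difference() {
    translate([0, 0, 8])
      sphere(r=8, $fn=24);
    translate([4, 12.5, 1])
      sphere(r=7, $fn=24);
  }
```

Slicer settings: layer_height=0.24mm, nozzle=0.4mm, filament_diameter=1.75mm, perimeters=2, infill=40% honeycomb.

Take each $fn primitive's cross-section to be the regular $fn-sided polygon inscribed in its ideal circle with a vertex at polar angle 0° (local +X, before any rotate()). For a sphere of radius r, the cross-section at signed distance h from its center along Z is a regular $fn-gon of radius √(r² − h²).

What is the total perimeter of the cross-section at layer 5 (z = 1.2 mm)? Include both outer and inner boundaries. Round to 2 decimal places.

26.40 mm

At z = 1.2 mm: the sphere: section is a regular 24-gon, circumradius = √(r²−h²) = √(8²−6.8²) = 4.214 (perimeter = 2·24·4.214·sin(180°/24) = 26.40 mm); the r=7 sphere at (4, 12.5) contributes a regular 24-gon of circumradius √(7²−0.2²) = 6.997 (perimeter = 2·24·6.997·sin(180°/24) = 43.84 mm); Taking the first minus the rest: starting from the r=8 sphere, the r=7 sphere at (4, 12.5) misses the remaining region (no effect) — boundary = 26.40 mm; (whole slice rotated 45° about Z — lengths, areas and connectivity unchanged). Overall, the cross-section is a single solid region. Total boundary length (outer) = 26.40 mm.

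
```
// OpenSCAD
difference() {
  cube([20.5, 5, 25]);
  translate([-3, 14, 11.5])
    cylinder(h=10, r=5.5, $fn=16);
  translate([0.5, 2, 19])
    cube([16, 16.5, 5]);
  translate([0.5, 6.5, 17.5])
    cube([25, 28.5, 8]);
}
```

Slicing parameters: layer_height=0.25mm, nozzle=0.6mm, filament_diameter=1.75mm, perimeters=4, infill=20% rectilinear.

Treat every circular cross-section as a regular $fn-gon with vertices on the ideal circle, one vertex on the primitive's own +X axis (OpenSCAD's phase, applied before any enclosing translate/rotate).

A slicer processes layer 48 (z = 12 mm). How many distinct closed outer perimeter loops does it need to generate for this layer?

At z = 12 mm: the cube (footprint 20.5×5) is included at this height; the r=5.5 cylinder at (-3, 14) contributes a regular 16-gon of circumradius 5.5; the cube at (0.5, 2) is not intersected at this z (z outside [19, 24]); the cube at (0.5, 6.5) does not reach this height (z outside [17.5, 25.5]); Taking the first minus the rest: starting from the 20.5×5 cube, the r=5.5 cylinder at (-3, 14) misses the remaining region (no effect) — 1 connected region. The result has 1 disconnected region.

1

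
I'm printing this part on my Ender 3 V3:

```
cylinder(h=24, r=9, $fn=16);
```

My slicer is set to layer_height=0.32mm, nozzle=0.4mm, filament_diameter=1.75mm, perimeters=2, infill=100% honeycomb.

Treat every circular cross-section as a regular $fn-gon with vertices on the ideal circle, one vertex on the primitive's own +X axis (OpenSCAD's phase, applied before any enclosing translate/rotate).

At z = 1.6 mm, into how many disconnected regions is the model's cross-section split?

At z = 1.6 mm: the r=9 cylinder gives a regular 16-gon of circumradius 9 (constant along its height). The result has 1 disconnected region.

1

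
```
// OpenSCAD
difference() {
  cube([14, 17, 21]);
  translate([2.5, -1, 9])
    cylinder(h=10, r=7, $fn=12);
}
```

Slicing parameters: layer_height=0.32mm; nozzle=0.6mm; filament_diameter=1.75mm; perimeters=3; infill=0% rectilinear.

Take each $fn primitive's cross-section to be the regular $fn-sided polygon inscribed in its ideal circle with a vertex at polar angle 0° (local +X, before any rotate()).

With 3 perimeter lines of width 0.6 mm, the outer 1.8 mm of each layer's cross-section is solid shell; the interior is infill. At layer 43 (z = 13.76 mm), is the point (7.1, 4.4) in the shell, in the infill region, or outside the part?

At z = 13.76 mm: the cube (footprint 14×17) is included at this height; the r=7 cylinder at (2.5, -1) gives a regular 12-gon of circumradius 7 (constant along its height); After the difference (first − rest): starting from the 14×17 cube, the r=7 cylinder at (2.5, -1) partially overlaps it — only the 44.05 mm² overlap (of its 147.00 mm²) is removed, clipping the outline — 1 connected region. Overall, the cross-section is a single solid region. The nearest boundary edge runs (8.56, 2.50)→(6.00, 5.06); distance from the point to it = 0.31 mm. The point is inside the cross-section, 0.31 mm from the nearest boundary — within the 1.8 mm shell band (3 × 0.6).

shell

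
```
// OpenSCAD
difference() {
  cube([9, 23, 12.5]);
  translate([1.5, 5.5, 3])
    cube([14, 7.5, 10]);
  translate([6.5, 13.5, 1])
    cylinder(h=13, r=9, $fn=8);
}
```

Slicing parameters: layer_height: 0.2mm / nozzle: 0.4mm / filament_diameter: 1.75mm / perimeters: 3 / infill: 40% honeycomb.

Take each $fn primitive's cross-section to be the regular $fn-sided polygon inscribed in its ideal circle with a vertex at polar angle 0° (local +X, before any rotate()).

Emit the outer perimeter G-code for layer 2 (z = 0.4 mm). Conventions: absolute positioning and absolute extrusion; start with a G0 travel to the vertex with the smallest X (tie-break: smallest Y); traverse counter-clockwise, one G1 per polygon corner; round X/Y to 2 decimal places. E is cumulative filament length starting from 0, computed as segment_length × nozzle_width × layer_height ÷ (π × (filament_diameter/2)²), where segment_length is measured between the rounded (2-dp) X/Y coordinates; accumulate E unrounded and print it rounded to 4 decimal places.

At z = 0.4 mm: the cube (footprint 9×23) is included at this height; the cube at (1.5, 5.5) is not intersected at this z (z outside [3, 13]); the cylinder at (6.5, 13.5) is absent (z outside [1, 14]); Taking the first minus the rest: none of the subtracted shapes is present at this height, so the 9×23 cube is unchanged — 1 connected region. The outline is a single polygon with 4 vertices. Extrusion per mm of travel: 0.4 × 0.2 / (π × 0.875²) = 0.033260. Accumulating E over each segment gives final E = 2.1286.

G0 X0.00 Y0.00 Z0.40
G1 X9.00 Y0.00 E0.2993
G1 X9.00 Y23.00 E1.0643
G1 X0.00 Y23.00 E1.3637
G1 X0.00 Y0.00 E2.1286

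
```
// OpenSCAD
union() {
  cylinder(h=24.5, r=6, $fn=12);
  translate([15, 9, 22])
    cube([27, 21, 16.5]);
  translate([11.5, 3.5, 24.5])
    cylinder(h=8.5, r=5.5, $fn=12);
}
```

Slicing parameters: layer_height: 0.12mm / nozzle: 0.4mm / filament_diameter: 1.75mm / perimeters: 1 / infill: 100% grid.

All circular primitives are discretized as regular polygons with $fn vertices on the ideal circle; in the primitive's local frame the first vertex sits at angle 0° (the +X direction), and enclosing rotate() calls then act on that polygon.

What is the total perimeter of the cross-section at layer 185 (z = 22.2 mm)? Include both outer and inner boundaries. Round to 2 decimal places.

At z = 22.2 mm: the r=6 cylinder gives a regular 12-gon of circumradius 6 (constant along its height) (perimeter = 2·12·6.000·sin(180°/12) = 37.27 mm); the cube at (15, 9) is present — its section is the full 27×21 rectangle (perimeter 96.00 mm); the cylinder at (11.5, 3.5) is not intersected at this z (z outside [24.5, 33]); Merging all regions: the 2 present regions are separate (no shared area or edge), so areas and boundary lengths simply add and each stays a separate island — boundary = 133.27 mm. Overall, the cross-section has 2 separate islands. Total boundary length (outer) = 133.27 mm.

133.27 mm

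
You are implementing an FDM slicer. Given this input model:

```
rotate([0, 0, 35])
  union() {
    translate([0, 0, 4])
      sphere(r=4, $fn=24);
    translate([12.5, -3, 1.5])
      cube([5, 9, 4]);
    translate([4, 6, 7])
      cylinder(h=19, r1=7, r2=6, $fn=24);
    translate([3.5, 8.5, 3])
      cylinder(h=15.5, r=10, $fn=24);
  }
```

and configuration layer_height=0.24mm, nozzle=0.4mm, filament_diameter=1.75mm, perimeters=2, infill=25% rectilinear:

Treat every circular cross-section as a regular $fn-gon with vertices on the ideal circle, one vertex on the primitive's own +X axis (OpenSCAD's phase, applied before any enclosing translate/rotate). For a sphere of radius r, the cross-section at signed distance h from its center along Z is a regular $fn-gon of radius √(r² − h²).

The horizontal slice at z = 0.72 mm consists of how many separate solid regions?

At z = 0.72 mm: the r=4 sphere contributes a regular 24-gon of circumradius √(4²−3.28²) = 2.289; the cube at (12.5, -3) is not intersected at this z (z outside [1.5, 5.5]); the cone at (4, 6) is absent (z outside [7, 26]); the cylinder at (3.5, 8.5) is absent (z outside [3, 18.5]); Merging all regions: only the r=4 sphere is present, so the union is just that shape — 1 connected region; (rotated 35° about Z; rotation is an isometry so areas/perimeters/island counts are preserved). The result has 1 disconnected region.

1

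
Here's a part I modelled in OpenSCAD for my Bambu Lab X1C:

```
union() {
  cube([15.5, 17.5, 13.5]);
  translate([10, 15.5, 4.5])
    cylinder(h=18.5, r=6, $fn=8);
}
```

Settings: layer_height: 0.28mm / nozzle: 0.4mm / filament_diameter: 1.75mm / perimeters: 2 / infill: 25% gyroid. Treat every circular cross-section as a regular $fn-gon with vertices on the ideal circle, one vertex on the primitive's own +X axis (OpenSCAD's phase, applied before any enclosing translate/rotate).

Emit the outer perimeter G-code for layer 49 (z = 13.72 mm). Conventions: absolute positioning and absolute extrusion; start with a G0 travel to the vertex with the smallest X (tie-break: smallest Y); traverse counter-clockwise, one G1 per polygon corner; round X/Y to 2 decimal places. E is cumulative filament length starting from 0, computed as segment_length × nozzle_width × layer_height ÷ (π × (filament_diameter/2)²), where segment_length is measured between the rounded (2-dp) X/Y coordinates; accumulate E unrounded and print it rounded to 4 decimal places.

At z = 13.72 mm: the cube is absent (z outside [0, 13.5]); the r=6 cylinder at (10, 15.5) contributes a regular 8-gon of circumradius 6; Merging all regions: only the r=6 cylinder at (10, 15.5) is present, so the union is just that shape — 1 connected region. The outline is a single polygon with 8 vertices. Extrusion per mm of travel: 0.4 × 0.28 / (π × 0.875²) = 0.046564. Accumulating E over each segment gives final E = 1.7101.

G0 X4.00 Y15.50 Z13.72
G1 X5.76 Y11.26 E0.2138
G1 X10.00 Y9.50 E0.4275
G1 X14.24 Y11.26 E0.6413
G1 X16.00 Y15.50 E0.8551
G1 X14.24 Y19.74 E1.0688
G1 X10.00 Y21.50 E1.2826
G1 X5.76 Y19.74 E1.4964
G1 X4.00 Y15.50 E1.7101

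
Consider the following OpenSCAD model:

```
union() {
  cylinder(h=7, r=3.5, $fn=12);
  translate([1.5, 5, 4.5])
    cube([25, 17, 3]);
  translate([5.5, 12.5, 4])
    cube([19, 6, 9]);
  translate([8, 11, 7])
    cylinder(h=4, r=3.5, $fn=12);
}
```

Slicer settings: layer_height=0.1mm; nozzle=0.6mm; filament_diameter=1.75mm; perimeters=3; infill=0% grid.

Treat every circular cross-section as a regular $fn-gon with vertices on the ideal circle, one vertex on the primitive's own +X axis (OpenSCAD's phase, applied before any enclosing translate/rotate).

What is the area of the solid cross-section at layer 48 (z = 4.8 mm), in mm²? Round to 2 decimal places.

461.75 mm²

At z = 4.8 mm: the cylinder: section is a regular 12-gon, circumradius r=3.5 (area = (12/2)·3.500²·sin(360°/12) = 36.75 mm²); the cube at (1.5, 5) (footprint 25×17) is included at this height (area 425.00 mm²); the cube at (5.5, 12.5) (footprint 19×6) is included at this height (area 114.00 mm²); the cylinder at (8, 11) is absent (z outside [7, 11]); Merging all regions: the regions partially overlap — summed areas 575.75 mm² minus the doubly-counted overlap 114.00 mm² gives 461.75 mm² — area = 461.75 mm². Overall, the cross-section has 2 separate islands. Net area = 461.75 mm².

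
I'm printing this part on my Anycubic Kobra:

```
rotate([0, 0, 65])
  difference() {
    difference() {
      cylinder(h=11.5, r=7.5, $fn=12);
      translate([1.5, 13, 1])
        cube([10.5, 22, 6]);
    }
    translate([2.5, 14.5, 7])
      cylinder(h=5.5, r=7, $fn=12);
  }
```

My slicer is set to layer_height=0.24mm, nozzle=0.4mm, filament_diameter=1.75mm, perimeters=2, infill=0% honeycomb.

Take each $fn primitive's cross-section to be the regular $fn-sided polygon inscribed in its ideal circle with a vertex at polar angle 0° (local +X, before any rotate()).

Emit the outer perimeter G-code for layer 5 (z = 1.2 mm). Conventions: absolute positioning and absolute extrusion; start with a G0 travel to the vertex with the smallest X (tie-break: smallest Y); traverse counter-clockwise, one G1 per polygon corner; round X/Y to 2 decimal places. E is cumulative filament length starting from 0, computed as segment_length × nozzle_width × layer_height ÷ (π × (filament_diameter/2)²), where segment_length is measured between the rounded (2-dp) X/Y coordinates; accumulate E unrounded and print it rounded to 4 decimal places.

G0 X-7.47 Y-0.65 Z1.20
G1 X-6.14 Y-4.30 E0.1550
G1 X-3.17 Y-6.80 E0.3100
G1 X0.65 Y-7.47 E0.4648
G1 X4.30 Y-6.14 E0.6198
G1 X6.80 Y-3.17 E0.7748
G1 X7.47 Y0.65 E0.9296
G1 X6.14 Y4.30 E1.0846
G1 X3.17 Y6.80 E1.2396
G1 X-0.65 Y7.47 E1.3944
G1 X-4.30 Y6.14 E1.5494
G1 X-6.80 Y3.17 E1.7043
G1 X-7.47 Y-0.65 E1.8591

At z = 1.2 mm: the cylinder: section is a regular 12-gon, circumradius r=7.5; the 10.5×22 cube at (1.5, 13) contributes its full rectangle; Taking the first minus the rest: starting from the r=7.5 cylinder, the 10.5×22 cube at (1.5, 13) misses the remaining region (no effect) — 1 connected region; the cylinder at (2.5, 14.5) is absent (z outside [7, 12.5]); Taking the first minus the rest: none of the subtracted shapes is present at this height, so the result so far is unchanged — 1 connected region; (whole slice rotated 65° about Z — lengths, areas and connectivity unchanged). The outline is a single polygon with 12 vertices. Extrusion per mm of travel: 0.4 × 0.24 / (π × 0.875²) = 0.039912. Accumulating E over each segment gives final E = 1.8591.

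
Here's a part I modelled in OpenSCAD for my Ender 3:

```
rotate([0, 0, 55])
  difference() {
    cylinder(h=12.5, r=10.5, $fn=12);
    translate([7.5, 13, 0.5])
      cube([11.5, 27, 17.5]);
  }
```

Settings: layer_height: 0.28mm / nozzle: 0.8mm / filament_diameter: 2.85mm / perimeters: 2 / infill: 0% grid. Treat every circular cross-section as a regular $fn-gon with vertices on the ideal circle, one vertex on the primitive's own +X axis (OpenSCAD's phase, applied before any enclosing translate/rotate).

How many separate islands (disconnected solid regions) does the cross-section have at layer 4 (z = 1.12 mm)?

At z = 1.12 mm: the r=10.5 cylinder gives a regular 12-gon of circumradius 10.5 (constant along its height); the 11.5×27 cube at (7.5, 13) contributes its full rectangle; Subtracting the remaining from the first: starting from the r=10.5 cylinder, the 11.5×27 cube at (7.5, 13) misses the remaining region (no effect) — 1 connected region; (whole slice rotated 55° about Z — lengths, areas and connectivity unchanged). Overall, the cross-section is a single solid region. Island count = 1.

1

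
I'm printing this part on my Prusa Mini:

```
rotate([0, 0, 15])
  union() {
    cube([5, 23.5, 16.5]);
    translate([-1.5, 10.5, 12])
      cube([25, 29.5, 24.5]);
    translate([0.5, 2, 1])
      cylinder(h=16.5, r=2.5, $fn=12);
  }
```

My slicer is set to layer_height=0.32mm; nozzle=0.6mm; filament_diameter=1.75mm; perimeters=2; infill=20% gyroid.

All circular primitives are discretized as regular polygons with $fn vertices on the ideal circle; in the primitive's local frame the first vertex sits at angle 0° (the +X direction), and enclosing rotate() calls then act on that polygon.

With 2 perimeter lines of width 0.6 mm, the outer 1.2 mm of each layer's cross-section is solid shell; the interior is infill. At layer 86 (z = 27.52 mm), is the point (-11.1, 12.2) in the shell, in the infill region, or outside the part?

outside

At z = 27.52 mm: the cube is absent (z outside [0, 16.5]); the cube at (-1.5, 10.5) (footprint 25×29.5) is included at this height; the cylinder at (0.5, 2) is absent (z outside [1, 17.5]); Merging all regions: only the 25×29.5 cube at (-1.5, 10.5) is present, so the union is just that shape — 1 connected region; (rotated 15° about Z; rotation is an isometry so areas/perimeters/island counts are preserved). Overall, the cross-section is a single solid region. Undo the 15° rotation: the query point maps to (-7.564, 14.657) in the un-rotated model frame. The nearest boundary edge runs (-1.50, 40.00)→(-1.50, 10.50); distance from the point to it = 6.06 mm. The point is not inside any of the regions above, so it lies outside the cross-section (6.06 mm from the nearest boundary).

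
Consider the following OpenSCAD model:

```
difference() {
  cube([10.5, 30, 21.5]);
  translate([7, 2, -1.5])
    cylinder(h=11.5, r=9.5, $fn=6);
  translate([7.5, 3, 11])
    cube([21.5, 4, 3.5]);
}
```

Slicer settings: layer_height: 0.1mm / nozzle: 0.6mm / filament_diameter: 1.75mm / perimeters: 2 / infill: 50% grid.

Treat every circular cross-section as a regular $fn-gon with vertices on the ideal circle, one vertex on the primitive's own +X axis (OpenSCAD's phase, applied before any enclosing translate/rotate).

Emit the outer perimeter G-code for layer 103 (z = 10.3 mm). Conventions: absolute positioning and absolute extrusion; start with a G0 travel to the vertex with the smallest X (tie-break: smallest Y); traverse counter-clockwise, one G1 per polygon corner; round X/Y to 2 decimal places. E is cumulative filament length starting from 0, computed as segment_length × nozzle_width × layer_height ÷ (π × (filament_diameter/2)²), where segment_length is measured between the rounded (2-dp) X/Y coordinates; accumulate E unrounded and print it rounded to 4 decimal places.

At z = 10.3 mm: the 10.5×30 cube contributes its full rectangle; the cylinder at (7, 2) does not reach this height (z outside [-1.5, 10]); the cube at (7.5, 3) does not reach this height (z outside [11, 14.5]); After the difference (first − rest): none of the subtracted shapes is present at this height, so the 10.5×30 cube is unchanged — 1 connected region. The outline is a single polygon with 4 vertices. Extrusion per mm of travel: 0.6 × 0.1 / (π × 0.875²) = 0.024945. Accumulating E over each segment gives final E = 2.0206.

G0 X0.00 Y0.00 Z10.30
G1 X10.50 Y0.00 E0.2619
G1 X10.50 Y30.00 E1.0103
G1 X0.00 Y30.00 E1.2722
G1 X0.00 Y0.00 E2.0206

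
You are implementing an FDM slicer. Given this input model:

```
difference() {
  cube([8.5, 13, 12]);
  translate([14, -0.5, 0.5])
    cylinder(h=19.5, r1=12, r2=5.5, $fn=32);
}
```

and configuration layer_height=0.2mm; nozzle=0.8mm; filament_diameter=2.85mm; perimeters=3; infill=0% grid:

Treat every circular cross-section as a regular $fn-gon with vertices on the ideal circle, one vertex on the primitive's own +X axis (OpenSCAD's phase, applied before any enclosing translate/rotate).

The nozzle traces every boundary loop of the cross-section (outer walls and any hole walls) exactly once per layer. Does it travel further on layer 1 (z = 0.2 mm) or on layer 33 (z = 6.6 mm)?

layer 1 (z = 0.2 mm)

Layer 1 (z = 0.2): the cube (footprint 8.5×13) is included at this height (perimeter 43.00 mm); the cone at (14, -0.5) is absent (z outside [0.5, 20]); Taking the first minus the rest: none of the subtracted shapes is present at this height, so the 8.5×13 cube is unchanged — boundary = 43.00 mm. So its perimeter = 43.00 mm. Layer 33 (z = 6.6): the 8.5×13 cube contributes its full rectangle (perimeter 43.00 mm); the cone at (14, -0.5): at t=0.313 of its height the radius interpolates to r₁+(r₂−r₁)t = 9.967, giving a regular 32-gon of that circumradius (perimeter = 2·32·9.967·sin(180°/32) = 62.52 mm); Subtracting the remaining from the first: starting from the 8.5×13 cube, the cone at (14, -0.5) partially overlaps it — only the 23.59 mm² overlap (of its 310.07 mm²) is removed, clipping the outline — boundary = 40.08 mm. So its perimeter = 40.08 mm. Layer 1 is larger (43.00 vs 40.08 mm).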